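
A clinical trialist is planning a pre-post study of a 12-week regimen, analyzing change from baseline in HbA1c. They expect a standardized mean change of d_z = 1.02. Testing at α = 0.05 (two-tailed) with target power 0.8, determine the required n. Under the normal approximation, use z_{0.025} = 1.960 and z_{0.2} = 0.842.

For a paired (one-sample on differences) test: n = ((z_{α/2} + z_β) / d)².
z_{α/2} + z_β = 1.960 + 0.842 = 2.802.
n = (2.802 / 1.02)² = 2.747² = 7.55.
Round up.

n = 8 pairs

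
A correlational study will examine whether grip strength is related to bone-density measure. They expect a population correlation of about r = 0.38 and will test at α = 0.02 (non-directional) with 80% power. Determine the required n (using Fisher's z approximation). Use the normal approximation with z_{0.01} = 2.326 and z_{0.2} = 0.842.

n = 66

Fisher's z: C = ½·ln((1+r)/(1−r)) = ½·ln(2.2258) = 0.4001.
n = ((z_{α/2} + z_β)/C)² + 3.
(2.326 + 0.842) / 0.4001 = 3.168 / 0.4001 = 7.918.
n = 7.918² + 3 = 62.70 + 3 = 65.7.
Round up.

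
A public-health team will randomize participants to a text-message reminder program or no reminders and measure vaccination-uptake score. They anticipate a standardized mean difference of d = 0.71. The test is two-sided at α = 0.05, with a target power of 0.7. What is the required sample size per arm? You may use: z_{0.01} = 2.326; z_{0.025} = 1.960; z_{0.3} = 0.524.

For two independent groups with equal n: n = 2·((z_{α/2} + z_β) / d)².
z_{α/2} + z_β = 1.960 + 0.524 = 2.484.
n = 2 × (2.484 / 0.71)² = 2 × 3.499² = 2 × 12.24 = 24.5.
Round up to the next whole participant.

n = 25 per group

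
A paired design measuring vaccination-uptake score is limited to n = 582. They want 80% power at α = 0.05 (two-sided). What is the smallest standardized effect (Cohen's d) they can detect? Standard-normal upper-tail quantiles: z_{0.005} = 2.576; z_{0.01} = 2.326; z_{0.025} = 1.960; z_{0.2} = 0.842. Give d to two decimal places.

d_min ≈ 0.12

For a single sample (or paired design) of n = 582: d_min = (z_{α/2} + z_β)/√n.
z-sum = 1.960 + 0.842 = 2.802.
d_min = 2.802 / √582 = 2.802 / 24.125 = 0.116.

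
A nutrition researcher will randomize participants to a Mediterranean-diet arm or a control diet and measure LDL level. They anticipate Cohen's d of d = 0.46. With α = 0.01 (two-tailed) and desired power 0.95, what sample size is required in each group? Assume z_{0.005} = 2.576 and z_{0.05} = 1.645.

n = 169 per group

For two independent groups with equal n: n = 2·((z_{α/2} + z_β) / d)².
z_{α/2} + z_β = 2.576 + 1.645 = 4.221.
n = 2 × (4.221 / 0.46)² = 2 × 9.176² = 2 × 84.20 = 168.4.
Round up to the next whole participant.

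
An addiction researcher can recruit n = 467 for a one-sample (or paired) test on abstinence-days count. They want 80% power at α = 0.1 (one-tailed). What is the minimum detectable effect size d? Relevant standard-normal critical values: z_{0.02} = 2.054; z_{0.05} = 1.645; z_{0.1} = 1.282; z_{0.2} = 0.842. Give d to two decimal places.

d_min ≈ 0.10

For a single sample (or paired design) of n = 467: d_min = (z_{α} + z_β)/√n.
z-sum = 1.282 + 0.842 = 2.124.
d_min = 2.124 / √467 = 2.124 / 21.610 = 0.098.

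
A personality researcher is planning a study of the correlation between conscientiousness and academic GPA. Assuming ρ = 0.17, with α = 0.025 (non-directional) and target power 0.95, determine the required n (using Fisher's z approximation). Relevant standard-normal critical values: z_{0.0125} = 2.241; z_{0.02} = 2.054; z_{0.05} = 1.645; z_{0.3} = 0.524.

n = 516

Fisher's z: C = ½·ln((1+r)/(1−r)) = ½·ln(1.4096) = 0.1717.
n = ((z_{α/2} + z_β)/C)² + 3.
(2.241 + 1.645) / 0.1717 = 3.886 / 0.1717 = 22.632.
n = 22.632² + 3 = 512.23 + 3 = 515.2.
Round up.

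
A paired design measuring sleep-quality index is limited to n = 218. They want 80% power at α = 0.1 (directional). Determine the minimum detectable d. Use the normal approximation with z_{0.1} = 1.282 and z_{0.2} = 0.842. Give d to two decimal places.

For a single sample (or paired design) of n = 218: d_min = (z_{α} + z_β)/√n.
z-sum = 1.282 + 0.842 = 2.124.
d_min = 2.124 / √218 = 2.124 / 14.765 = 0.144.

d_min ≈ 0.14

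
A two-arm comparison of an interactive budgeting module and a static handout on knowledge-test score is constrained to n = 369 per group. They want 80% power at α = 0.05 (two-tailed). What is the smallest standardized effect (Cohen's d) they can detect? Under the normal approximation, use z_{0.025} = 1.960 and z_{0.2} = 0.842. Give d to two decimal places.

d_min ≈ 0.21

For two independent groups of n = 369 each: d_min = (z_{α/2} + z_β)·√(2/n).
z-sum = 1.960 + 0.842 = 2.802.
d_min = 2.802 × √(2/369) = 2.802 × 0.0736 = 0.206.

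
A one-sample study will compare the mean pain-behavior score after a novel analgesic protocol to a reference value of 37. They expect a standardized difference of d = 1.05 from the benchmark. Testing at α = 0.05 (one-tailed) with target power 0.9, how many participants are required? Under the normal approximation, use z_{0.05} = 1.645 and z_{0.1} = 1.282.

For a one-sample test: n = ((z_{α} + z_β) / d)².
z_{α} + z_β = 1.645 + 1.282 = 2.927.
n = (2.927 / 1.05)² = 2.788² = 7.77.
Round up.

n = 8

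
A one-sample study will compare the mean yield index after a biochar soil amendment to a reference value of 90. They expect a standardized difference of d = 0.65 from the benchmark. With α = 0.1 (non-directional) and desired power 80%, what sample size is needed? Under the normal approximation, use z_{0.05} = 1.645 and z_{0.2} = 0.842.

For a one-sample test: n = ((z_{α/2} + z_β) / d)².
z_{α/2} + z_β = 1.645 + 0.842 = 2.487.
n = (2.487 / 0.65)² = 3.826² = 14.64.
Round up.

n = 15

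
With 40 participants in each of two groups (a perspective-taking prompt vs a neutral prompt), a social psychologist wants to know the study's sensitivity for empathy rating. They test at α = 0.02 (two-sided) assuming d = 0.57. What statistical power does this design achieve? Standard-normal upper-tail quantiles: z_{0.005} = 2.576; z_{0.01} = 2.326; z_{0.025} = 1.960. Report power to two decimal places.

For two equal groups, power = Φ(d·√(n/2) − z_{α/2}).
d·√(n/2) = 0.57 × √(40/2) = 0.57 × 4.472 = 2.549.
z_β = 2.549 − 2.326 = 0.223.
Power = Φ(0.223) = 0.588.

power ≈ 0.59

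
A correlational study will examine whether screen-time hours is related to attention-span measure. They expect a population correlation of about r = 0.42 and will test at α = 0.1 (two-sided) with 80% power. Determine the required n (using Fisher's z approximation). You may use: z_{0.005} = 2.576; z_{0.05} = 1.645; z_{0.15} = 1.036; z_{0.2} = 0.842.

Fisher's z: C = ½·ln((1+r)/(1−r)) = ½·ln(2.4483) = 0.4477.
n = ((z_{α/2} + z_β)/C)² + 3.
(1.645 + 0.842) / 0.4477 = 2.487 / 0.4477 = 5.555.
n = 5.555² + 3 = 30.86 + 3 = 33.9.
Round up.

n = 34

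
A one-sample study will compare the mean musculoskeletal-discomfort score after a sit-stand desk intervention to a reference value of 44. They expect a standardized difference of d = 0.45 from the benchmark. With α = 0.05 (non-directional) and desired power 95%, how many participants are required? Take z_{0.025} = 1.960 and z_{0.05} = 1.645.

For a one-sample test: n = ((z_{α/2} + z_β) / d)².
z_{α/2} + z_β = 1.960 + 1.645 = 3.605.
n = (3.605 / 0.45)² = 8.011² = 64.18.
Round up.

n = 65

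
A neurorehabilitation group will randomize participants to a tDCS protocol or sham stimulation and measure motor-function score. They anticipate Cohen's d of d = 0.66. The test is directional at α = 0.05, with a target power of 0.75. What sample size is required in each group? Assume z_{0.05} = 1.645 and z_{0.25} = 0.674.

For two independent groups with equal n: n = 2·((z_{α} + z_β) / d)².
z_{α} + z_β = 1.645 + 0.674 = 2.319.
n = 2 × (2.319 / 0.66)² = 2 × 3.514² = 2 × 12.35 = 24.7.
Round up to the next whole participant.

n = 25 per group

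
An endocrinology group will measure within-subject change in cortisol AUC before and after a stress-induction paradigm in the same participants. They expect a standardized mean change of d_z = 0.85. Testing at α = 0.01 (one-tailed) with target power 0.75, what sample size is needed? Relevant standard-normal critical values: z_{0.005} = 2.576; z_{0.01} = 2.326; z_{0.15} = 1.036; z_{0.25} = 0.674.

n = 13 pairs

For a paired (one-sample on differences) test: n = ((z_{α} + z_β) / d)².
z_{α} + z_β = 2.326 + 0.674 = 3.000.
n = (3.000 / 0.85)² = 3.529² = 12.46.
Round up.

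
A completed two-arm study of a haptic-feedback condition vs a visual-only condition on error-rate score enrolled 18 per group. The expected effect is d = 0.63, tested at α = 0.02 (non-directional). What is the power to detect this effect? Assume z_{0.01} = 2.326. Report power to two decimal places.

power ≈ 0.33

For two equal groups, power = Φ(d·√(n/2) − z_{α/2}).
d·√(n/2) = 0.63 × √(18/2) = 0.63 × 3.000 = 1.890.
z_β = 1.890 − 2.326 = -0.436.
Power = Φ(-0.436) = 0.331.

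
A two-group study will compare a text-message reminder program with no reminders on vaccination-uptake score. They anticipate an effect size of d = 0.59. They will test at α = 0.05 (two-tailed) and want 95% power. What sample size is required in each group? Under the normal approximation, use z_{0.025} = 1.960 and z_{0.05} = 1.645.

For two independent groups with equal n: n = 2·((z_{α/2} + z_β) / d)².
z_{α/2} + z_β = 1.960 + 1.645 = 3.605.
n = 2 × (3.605 / 0.59)² = 2 × 6.110² = 2 × 37.33 = 74.7.
Round up to the next whole participant.

n = 75 per group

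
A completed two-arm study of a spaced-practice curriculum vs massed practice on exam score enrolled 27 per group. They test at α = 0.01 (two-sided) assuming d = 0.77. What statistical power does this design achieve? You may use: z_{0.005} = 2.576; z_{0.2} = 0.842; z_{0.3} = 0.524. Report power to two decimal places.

power ≈ 0.60

For two equal groups, power = Φ(d·√(n/2) − z_{α/2}).
d·√(n/2) = 0.77 × √(27/2) = 0.77 × 3.674 = 2.829.
z_β = 2.829 − 2.576 = 0.253.
Power = Φ(0.253) = 0.600.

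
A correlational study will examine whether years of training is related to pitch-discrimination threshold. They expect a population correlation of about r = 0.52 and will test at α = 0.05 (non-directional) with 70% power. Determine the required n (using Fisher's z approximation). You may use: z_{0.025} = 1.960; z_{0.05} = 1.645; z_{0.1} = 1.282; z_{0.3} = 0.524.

n = 22

Fisher's z: C = ½·ln((1+r)/(1−r)) = ½·ln(3.1667) = 0.5763.
n = ((z_{α/2} + z_β)/C)² + 3.
(1.960 + 0.524) / 0.5763 = 2.484 / 0.5763 = 4.310.
n = 4.310² + 3 = 18.58 + 3 = 21.6.
Round up.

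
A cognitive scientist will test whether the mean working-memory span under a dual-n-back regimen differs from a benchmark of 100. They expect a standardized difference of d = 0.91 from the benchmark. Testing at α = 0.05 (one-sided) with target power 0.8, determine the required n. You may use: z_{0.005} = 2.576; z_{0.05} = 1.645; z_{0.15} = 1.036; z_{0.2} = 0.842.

n = 8

For a one-sample test: n = ((z_{α} + z_β) / d)².
z_{α} + z_β = 1.645 + 0.842 = 2.487.
n = (2.487 / 0.91)² = 2.733² = 7.47.
Round up.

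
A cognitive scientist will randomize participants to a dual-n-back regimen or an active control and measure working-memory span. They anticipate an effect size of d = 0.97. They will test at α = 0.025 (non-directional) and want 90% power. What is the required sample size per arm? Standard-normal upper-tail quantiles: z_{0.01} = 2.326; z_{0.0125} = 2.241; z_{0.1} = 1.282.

For two independent groups with equal n: n = 2·((z_{α/2} + z_β) / d)².
z_{α/2} + z_β = 2.241 + 1.282 = 3.523.
n = 2 × (3.523 / 0.97)² = 2 × 3.632² = 2 × 13.19 = 26.4.
Round up to the next whole participant.

n = 27 per group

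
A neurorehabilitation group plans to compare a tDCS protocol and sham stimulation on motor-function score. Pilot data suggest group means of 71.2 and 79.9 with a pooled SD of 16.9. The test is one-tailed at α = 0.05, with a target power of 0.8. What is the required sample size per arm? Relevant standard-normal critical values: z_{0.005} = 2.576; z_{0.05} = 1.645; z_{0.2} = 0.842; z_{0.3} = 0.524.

n = 47 per group

Cohen's d = |M₁ − M₂| / SD_pooled = |71.2 − 79.9| / 16.9 = 8.7 / 16.9 = 0.515.
For two independent groups with equal n: n = 2·((z_{α} + z_β) / d)².
z_{α} + z_β = 1.645 + 0.842 = 2.487.
n = 2 × (2.487 / 0.515)² = 2 × 4.829² = 2 × 23.32 = 46.6.
Round up to the next whole participant.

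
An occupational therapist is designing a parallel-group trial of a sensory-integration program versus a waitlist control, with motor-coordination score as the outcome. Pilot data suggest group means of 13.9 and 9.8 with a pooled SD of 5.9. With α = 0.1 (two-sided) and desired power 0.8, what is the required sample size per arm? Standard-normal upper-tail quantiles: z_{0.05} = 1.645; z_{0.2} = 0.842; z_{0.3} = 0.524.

n = 26 per group

Cohen's d = |M₁ − M₂| / SD_pooled = |13.9 − 9.8| / 5.9 = 4.1 / 5.9 = 0.695.
For two independent groups with equal n: n = 2·((z_{α/2} + z_β) / d)².
z_{α/2} + z_β = 1.645 + 0.842 = 2.487.
n = 2 × (2.487 / 0.695)² = 2 × 3.578² = 2 × 12.81 = 25.6.
Round up to the next whole participant.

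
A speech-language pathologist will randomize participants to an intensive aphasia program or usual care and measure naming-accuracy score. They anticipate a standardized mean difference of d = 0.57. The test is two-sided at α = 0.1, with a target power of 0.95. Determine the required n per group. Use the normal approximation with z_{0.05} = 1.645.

n = 67 per group

For two independent groups with equal n: n = 2·((z_{α/2} + z_β) / d)².
z_{α/2} + z_β = 1.645 + 1.645 = 3.290.
n = 2 × (3.290 / 0.57)² = 2 × 5.772² = 2 × 33.32 = 66.6.
Round up to the next whole participant.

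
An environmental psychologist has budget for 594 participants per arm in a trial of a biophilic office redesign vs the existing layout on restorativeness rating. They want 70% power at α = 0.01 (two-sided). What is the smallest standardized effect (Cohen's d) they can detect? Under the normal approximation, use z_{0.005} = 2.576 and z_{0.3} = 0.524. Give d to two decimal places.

For two independent groups of n = 594 each: d_min = (z_{α/2} + z_β)·√(2/n).
z-sum = 2.576 + 0.524 = 3.100.
d_min = 3.100 × √(2/594) = 3.100 × 0.0580 = 0.180.

d_min ≈ 0.18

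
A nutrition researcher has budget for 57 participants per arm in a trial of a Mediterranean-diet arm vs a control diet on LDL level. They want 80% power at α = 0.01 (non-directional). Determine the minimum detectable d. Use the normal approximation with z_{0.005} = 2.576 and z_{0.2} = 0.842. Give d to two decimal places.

For two independent groups of n = 57 each: d_min = (z_{α/2} + z_β)·√(2/n).
z-sum = 2.576 + 0.842 = 3.418.
d_min = 3.418 × √(2/57) = 3.418 × 0.1873 = 0.640.

d_min ≈ 0.64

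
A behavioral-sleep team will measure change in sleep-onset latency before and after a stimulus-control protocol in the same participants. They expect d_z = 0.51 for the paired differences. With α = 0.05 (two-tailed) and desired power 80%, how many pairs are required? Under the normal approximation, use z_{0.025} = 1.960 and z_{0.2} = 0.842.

For a paired (one-sample on differences) test: n = ((z_{α/2} + z_β) / d)².
z_{α/2} + z_β = 1.960 + 0.842 = 2.802.
n = (2.802 / 0.51)² = 5.494² = 30.19.
Round up.

n = 31 pairs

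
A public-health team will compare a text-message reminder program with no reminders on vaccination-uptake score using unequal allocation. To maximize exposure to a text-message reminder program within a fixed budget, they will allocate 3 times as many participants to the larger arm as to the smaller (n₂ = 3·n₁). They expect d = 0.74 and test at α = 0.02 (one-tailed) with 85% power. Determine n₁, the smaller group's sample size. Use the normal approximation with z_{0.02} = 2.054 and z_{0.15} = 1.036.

n₁ = 24

With allocation ratio k = n₂/n₁ = 3, Var(x̄₁−x̄₂) = σ²(1/n₁ + 1/(k·n₁)) = σ²·(k+1)/(k·n₁).
So n₁ = (1 + 1/k)·((z_{α} + z_β)/d)² = 1.333 × (3.090/0.74)².
n₁ = 1.333 × 17.44 = 23.2.
Round up: n₁ = 24, giving n₂ = 3 × 24 = 72.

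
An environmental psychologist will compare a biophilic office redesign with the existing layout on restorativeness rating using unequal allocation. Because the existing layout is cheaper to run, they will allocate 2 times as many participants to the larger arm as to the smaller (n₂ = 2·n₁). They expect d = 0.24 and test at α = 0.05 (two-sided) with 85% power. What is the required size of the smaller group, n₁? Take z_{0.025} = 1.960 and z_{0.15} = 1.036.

With allocation ratio k = n₂/n₁ = 2, Var(x̄₁−x̄₂) = σ²(1/n₁ + 1/(k·n₁)) = σ²·(k+1)/(k·n₁).
So n₁ = (1 + 1/k)·((z_{α/2} + z_β)/d)² = 1.500 × (2.996/0.24)².
n₁ = 1.500 × 155.83 = 233.8.
Round up: n₁ = 234, giving n₂ = 2 × 234 = 468.

n₁ = 234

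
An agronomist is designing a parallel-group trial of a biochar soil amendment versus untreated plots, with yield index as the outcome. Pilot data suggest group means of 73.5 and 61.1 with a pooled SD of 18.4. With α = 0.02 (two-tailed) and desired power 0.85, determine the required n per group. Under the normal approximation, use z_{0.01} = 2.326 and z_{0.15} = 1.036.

n = 50 per group

Cohen's d = |M₁ − M₂| / SD_pooled = |73.5 − 61.1| / 18.4 = 12.4 / 18.4 = 0.674.
For two independent groups with equal n: n = 2·((z_{α/2} + z_β) / d)².
z_{α/2} + z_β = 2.326 + 1.036 = 3.362.
n = 2 × (3.362 / 0.674)² = 2 × 4.988² = 2 × 24.88 = 49.8.
Round up to the next whole participant.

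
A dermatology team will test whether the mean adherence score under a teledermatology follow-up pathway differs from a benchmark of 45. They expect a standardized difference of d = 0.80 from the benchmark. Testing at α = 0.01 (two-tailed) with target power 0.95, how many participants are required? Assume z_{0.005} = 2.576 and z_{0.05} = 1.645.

For a one-sample test: n = ((z_{α/2} + z_β) / d)².
z_{α/2} + z_β = 2.576 + 1.645 = 4.221.
n = (4.221 / 0.80)² = 5.276² = 27.84.
Round up.

n = 28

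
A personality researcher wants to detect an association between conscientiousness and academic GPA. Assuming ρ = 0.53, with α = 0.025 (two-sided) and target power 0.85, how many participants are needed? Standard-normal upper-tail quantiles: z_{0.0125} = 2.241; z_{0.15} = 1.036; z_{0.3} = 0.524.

Fisher's z: C = ½·ln((1+r)/(1−r)) = ½·ln(3.2553) = 0.5901.
n = ((z_{α/2} + z_β)/C)² + 3.
(2.241 + 1.036) / 0.5901 = 3.277 / 0.5901 = 5.553.
n = 5.553² + 3 = 30.84 + 3 = 33.8.
Round up.

n = 34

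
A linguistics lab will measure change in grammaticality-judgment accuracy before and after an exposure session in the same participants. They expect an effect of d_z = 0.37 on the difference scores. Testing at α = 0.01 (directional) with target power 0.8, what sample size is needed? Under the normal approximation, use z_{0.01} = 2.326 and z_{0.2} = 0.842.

n = 74 pairs

For a paired (one-sample on differences) test: n = ((z_{α} + z_β) / d)².
z_{α} + z_β = 2.326 + 0.842 = 3.168.
n = (3.168 / 0.37)² = 8.562² = 73.31.
Round up.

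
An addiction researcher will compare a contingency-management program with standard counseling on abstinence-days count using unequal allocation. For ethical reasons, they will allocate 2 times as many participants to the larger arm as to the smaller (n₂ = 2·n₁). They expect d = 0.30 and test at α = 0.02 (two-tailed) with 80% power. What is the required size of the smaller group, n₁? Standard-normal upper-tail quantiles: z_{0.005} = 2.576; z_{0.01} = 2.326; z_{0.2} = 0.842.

With allocation ratio k = n₂/n₁ = 2, Var(x̄₁−x̄₂) = σ²(1/n₁ + 1/(k·n₁)) = σ²·(k+1)/(k·n₁).
So n₁ = (1 + 1/k)·((z_{α/2} + z_β)/d)² = 1.500 × (3.168/0.30)².
n₁ = 1.500 × 111.51 = 167.3.
Round up: n₁ = 168, giving n₂ = 2 × 168 = 336.

n₁ = 168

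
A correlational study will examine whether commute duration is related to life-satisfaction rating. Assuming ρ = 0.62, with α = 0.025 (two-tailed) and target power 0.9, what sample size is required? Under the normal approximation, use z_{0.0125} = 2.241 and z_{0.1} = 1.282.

Fisher's z: C = ½·ln((1+r)/(1−r)) = ½·ln(4.2632) = 0.7250.
n = ((z_{α/2} + z_β)/C)² + 3.
(2.241 + 1.282) / 0.7250 = 3.523 / 0.7250 = 4.859.
n = 4.859² + 3 = 23.61 + 3 = 26.6.
Round up.

n = 27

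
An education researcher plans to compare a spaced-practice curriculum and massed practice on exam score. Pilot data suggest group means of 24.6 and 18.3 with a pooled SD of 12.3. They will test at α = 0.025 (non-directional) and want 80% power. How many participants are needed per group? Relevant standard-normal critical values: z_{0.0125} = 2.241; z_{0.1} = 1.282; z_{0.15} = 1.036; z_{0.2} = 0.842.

n = 73 per group

Cohen's d = |M₁ − M₂| / SD_pooled = |24.6 − 18.3| / 12.3 = 6.3 / 12.3 = 0.512.
For two independent groups with equal n: n = 2·((z_{α/2} + z_β) / d)².
z_{α/2} + z_β = 2.241 + 0.842 = 3.083.
n = 2 × (3.083 / 0.512)² = 2 × 6.021² = 2 × 36.26 = 72.5.
Round up to the next whole participant.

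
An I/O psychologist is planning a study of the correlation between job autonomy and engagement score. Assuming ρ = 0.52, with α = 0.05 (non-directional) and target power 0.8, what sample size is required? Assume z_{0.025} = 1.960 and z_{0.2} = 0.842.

n = 27

Fisher's z: C = ½·ln((1+r)/(1−r)) = ½·ln(3.1667) = 0.5763.
n = ((z_{α/2} + z_β)/C)² + 3.
(1.960 + 0.842) / 0.5763 = 2.802 / 0.5763 = 4.862.
n = 4.862² + 3 = 23.64 + 3 = 26.6.
Round up.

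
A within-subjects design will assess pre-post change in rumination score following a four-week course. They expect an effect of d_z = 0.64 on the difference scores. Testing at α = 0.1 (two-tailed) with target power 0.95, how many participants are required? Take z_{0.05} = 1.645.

n = 27 pairs

For a paired (one-sample on differences) test: n = ((z_{α/2} + z_β) / d)².
z_{α/2} + z_β = 1.645 + 1.645 = 3.290.
n = (3.290 / 0.64)² = 5.141² = 26.43.
Round up.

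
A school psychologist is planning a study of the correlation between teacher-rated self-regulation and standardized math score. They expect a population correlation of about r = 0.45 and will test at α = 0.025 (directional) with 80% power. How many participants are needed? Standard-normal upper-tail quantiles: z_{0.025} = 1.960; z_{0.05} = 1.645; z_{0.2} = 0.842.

n = 37

Fisher's z: C = ½·ln((1+r)/(1−r)) = ½·ln(2.6364) = 0.4847.
n = ((z_{α} + z_β)/C)² + 3.
(1.960 + 0.842) / 0.4847 = 2.802 / 0.4847 = 5.781.
n = 5.781² + 3 = 33.42 + 3 = 36.4.
Round up.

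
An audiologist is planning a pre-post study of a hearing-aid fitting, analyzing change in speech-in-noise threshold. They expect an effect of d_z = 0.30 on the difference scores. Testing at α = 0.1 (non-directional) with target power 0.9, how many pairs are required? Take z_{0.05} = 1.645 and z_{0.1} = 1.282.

For a paired (one-sample on differences) test: n = ((z_{α/2} + z_β) / d)².
z_{α/2} + z_β = 1.645 + 1.282 = 2.927.
n = (2.927 / 0.30)² = 9.757² = 95.19.
Round up.

n = 96 pairs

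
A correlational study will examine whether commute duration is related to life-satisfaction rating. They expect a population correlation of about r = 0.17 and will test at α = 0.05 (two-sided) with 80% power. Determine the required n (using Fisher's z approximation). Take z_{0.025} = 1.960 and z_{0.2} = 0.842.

n = 270

Fisher's z: C = ½·ln((1+r)/(1−r)) = ½·ln(1.4096) = 0.1717.
n = ((z_{α/2} + z_β)/C)² + 3.
(1.960 + 0.842) / 0.1717 = 2.802 / 0.1717 = 16.319.
n = 16.319² + 3 = 266.32 + 3 = 269.3.
Round up.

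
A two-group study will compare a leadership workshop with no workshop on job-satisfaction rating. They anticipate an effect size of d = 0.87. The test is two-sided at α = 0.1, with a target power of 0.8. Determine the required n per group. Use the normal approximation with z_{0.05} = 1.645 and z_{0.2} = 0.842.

n = 17 per group

For two independent groups with equal n: n = 2·((z_{α/2} + z_β) / d)².
z_{α/2} + z_β = 1.645 + 0.842 = 2.487.
n = 2 × (2.487 / 0.87)² = 2 × 2.859² = 2 × 8.17 = 16.3.
Round up to the next whole participant.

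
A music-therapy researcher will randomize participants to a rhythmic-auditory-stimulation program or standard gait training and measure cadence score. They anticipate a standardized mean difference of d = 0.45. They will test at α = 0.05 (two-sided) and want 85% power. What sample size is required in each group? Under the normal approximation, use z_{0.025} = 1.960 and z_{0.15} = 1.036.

For two independent groups with equal n: n = 2·((z_{α/2} + z_β) / d)².
z_{α/2} + z_β = 1.960 + 1.036 = 2.996.
n = 2 × (2.996 / 0.45)² = 2 × 6.658² = 2 × 44.33 = 88.7.
Round up to the next whole participant.

n = 89 per group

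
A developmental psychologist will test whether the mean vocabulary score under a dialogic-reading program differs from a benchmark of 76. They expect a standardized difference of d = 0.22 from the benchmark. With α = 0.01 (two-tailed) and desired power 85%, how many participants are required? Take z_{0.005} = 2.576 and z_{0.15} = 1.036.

For a one-sample test: n = ((z_{α/2} + z_β) / d)².
z_{α/2} + z_β = 2.576 + 1.036 = 3.612.
n = (3.612 / 0.22)² = 16.418² = 269.56.
Round up.

n = 270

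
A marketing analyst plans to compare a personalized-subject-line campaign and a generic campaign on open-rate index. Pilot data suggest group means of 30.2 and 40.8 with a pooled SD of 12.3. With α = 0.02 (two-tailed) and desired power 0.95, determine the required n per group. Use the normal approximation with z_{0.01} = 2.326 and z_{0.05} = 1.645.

Cohen's d = |M₁ − M₂| / SD_pooled = |30.2 − 40.8| / 12.3 = 10.6 / 12.3 = 0.862.
For two independent groups with equal n: n = 2·((z_{α/2} + z_β) / d)².
z_{α/2} + z_β = 2.326 + 1.645 = 3.971.
n = 2 × (3.971 / 0.862)² = 2 × 4.607² = 2 × 21.22 = 42.4.
Round up to the next whole participant.

n = 43 per group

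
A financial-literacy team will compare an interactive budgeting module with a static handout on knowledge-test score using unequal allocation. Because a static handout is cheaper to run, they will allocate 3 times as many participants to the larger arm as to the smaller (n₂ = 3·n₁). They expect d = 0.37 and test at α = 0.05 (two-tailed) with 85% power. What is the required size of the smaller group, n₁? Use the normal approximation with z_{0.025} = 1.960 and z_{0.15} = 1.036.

n₁ = 88

With allocation ratio k = n₂/n₁ = 3, Var(x̄₁−x̄₂) = σ²(1/n₁ + 1/(k·n₁)) = σ²·(k+1)/(k·n₁).
So n₁ = (1 + 1/k)·((z_{α/2} + z_β)/d)² = 1.333 × (2.996/0.37)².
n₁ = 1.333 × 65.57 = 87.4.
Round up: n₁ = 88, giving n₂ = 3 × 88 = 264.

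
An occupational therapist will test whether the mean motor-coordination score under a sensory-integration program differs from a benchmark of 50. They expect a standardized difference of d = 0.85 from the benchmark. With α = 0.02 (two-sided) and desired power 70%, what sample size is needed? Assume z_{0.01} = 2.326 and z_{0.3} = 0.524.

n = 12

For a one-sample test: n = ((z_{α/2} + z_β) / d)².
z_{α/2} + z_β = 2.326 + 0.524 = 2.850.
n = (2.850 / 0.85)² = 3.353² = 11.24.
Round up.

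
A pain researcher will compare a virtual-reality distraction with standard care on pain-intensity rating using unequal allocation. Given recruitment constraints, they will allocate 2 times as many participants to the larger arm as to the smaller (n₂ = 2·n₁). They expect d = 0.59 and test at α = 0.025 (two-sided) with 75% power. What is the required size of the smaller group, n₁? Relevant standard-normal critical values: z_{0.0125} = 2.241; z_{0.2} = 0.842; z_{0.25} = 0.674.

n₁ = 37

With allocation ratio k = n₂/n₁ = 2, Var(x̄₁−x̄₂) = σ²(1/n₁ + 1/(k·n₁)) = σ²·(k+1)/(k·n₁).
So n₁ = (1 + 1/k)·((z_{α/2} + z_β)/d)² = 1.500 × (2.915/0.59)².
n₁ = 1.500 × 24.41 = 36.6.
Round up: n₁ = 37, giving n₂ = 2 × 37 = 74.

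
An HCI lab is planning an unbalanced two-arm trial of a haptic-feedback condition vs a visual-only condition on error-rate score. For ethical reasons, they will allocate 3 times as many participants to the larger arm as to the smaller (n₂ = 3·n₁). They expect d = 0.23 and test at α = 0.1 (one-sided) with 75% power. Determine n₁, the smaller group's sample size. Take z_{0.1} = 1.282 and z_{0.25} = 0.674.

With allocation ratio k = n₂/n₁ = 3, Var(x̄₁−x̄₂) = σ²(1/n₁ + 1/(k·n₁)) = σ²·(k+1)/(k·n₁).
So n₁ = (1 + 1/k)·((z_{α} + z_β)/d)² = 1.333 × (1.956/0.23)².
n₁ = 1.333 × 72.32 = 96.4.
Round up: n₁ = 97, giving n₂ = 3 × 97 = 291.

n₁ = 97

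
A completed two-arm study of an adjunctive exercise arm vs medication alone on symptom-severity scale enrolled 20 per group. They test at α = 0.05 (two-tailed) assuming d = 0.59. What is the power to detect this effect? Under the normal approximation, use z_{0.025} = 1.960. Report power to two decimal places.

For two equal groups, power = Φ(d·√(n/2) − z_{α/2}).
d·√(n/2) = 0.59 × √(20/2) = 0.59 × 3.162 = 1.866.
z_β = 1.866 − 1.960 = -0.094.
Power = Φ(-0.094) = 0.462.

power ≈ 0.46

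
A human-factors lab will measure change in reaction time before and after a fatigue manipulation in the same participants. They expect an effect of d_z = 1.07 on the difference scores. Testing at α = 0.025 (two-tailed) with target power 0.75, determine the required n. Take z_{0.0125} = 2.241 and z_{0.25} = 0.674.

n = 8 pairs

For a paired (one-sample on differences) test: n = ((z_{α/2} + z_β) / d)².
z_{α/2} + z_β = 2.241 + 0.674 = 2.915.
n = (2.915 / 1.07)² = 2.724² = 7.42.
Round up.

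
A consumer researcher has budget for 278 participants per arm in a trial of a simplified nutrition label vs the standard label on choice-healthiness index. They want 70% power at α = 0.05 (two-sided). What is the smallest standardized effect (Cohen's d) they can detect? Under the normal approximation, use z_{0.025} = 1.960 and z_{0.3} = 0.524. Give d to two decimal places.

d_min ≈ 0.21

For two independent groups of n = 278 each: d_min = (z_{α/2} + z_β)·√(2/n).
z-sum = 1.960 + 0.524 = 2.484.
d_min = 2.484 × √(2/278) = 2.484 × 0.0848 = 0.211.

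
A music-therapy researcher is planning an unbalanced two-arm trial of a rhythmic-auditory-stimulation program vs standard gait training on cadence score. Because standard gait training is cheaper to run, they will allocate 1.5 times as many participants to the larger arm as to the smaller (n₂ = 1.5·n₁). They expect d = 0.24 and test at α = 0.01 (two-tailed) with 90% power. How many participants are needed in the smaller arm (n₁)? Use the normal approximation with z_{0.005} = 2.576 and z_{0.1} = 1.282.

With allocation ratio k = n₂/n₁ = 1.5, Var(x̄₁−x̄₂) = σ²(1/n₁ + 1/(k·n₁)) = σ²·(k+1)/(k·n₁).
So n₁ = (1 + 1/k)·((z_{α/2} + z_β)/d)² = 1.667 × (3.858/0.24)².
n₁ = 1.667 × 258.41 = 430.7.
Round up: n₁ = 431, giving n₂ = ⌈1.5 × 431⌉ = ⌈646.5⌉ = 647.

n₁ = 431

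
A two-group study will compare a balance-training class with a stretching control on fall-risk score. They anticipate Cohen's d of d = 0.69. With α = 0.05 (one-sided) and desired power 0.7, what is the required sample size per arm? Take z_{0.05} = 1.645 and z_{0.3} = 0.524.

For two independent groups with equal n: n = 2·((z_{α} + z_β) / d)².
z_{α} + z_β = 1.645 + 0.524 = 2.169.
n = 2 × (2.169 / 0.69)² = 2 × 3.143² = 2 × 9.88 = 19.8.
Round up to the next whole participant.

n = 20 per group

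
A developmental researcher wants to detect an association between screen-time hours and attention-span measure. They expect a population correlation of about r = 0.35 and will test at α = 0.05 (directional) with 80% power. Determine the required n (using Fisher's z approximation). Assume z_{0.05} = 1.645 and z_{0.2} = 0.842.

n = 50

Fisher's z: C = ½·ln((1+r)/(1−r)) = ½·ln(2.0769) = 0.3654.
n = ((z_{α} + z_β)/C)² + 3.
(1.645 + 0.842) / 0.3654 = 2.487 / 0.3654 = 6.806.
n = 6.806² + 3 = 46.32 + 3 = 49.3.
Round up.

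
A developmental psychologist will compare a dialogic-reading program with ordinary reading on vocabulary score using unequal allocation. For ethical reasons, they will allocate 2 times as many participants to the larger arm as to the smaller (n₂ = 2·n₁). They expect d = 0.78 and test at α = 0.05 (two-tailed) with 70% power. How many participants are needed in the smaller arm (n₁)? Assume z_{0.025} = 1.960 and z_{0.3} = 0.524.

n₁ = 16

With allocation ratio k = n₂/n₁ = 2, Var(x̄₁−x̄₂) = σ²(1/n₁ + 1/(k·n₁)) = σ²·(k+1)/(k·n₁).
So n₁ = (1 + 1/k)·((z_{α/2} + z_β)/d)² = 1.500 × (2.484/0.78)².
n₁ = 1.500 × 10.14 = 15.2.
Round up: n₁ = 16, giving n₂ = 2 × 16 = 32.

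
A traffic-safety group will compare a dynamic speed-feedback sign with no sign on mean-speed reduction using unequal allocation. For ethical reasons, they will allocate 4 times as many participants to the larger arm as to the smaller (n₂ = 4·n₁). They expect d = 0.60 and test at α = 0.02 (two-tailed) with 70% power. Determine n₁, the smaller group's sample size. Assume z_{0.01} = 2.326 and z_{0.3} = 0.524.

With allocation ratio k = n₂/n₁ = 4, Var(x̄₁−x̄₂) = σ²(1/n₁ + 1/(k·n₁)) = σ²·(k+1)/(k·n₁).
So n₁ = (1 + 1/k)·((z_{α/2} + z_β)/d)² = 1.250 × (2.850/0.60)².
n₁ = 1.250 × 22.56 = 28.2.
Round up: n₁ = 29, giving n₂ = 4 × 29 = 116.

n₁ = 29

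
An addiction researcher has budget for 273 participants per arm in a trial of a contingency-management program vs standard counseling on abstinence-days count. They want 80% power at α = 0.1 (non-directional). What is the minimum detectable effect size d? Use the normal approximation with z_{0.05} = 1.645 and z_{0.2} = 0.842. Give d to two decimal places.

d_min ≈ 0.21

For two independent groups of n = 273 each: d_min = (z_{α/2} + z_β)·√(2/n).
z-sum = 1.645 + 0.842 = 2.487.
d_min = 2.487 × √(2/273) = 2.487 × 0.0856 = 0.213.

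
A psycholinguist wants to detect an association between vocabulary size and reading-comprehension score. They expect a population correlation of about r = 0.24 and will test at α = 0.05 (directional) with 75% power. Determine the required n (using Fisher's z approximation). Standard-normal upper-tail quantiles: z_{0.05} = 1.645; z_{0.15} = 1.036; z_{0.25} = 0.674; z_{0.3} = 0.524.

Fisher's z: C = ½·ln((1+r)/(1−r)) = ½·ln(1.6316) = 0.2448.
n = ((z_{α} + z_β)/C)² + 3.
(1.645 + 0.674) / 0.2448 = 2.319 / 0.2448 = 9.473.
n = 9.473² + 3 = 89.74 + 3 = 92.7.
Round up.

n = 93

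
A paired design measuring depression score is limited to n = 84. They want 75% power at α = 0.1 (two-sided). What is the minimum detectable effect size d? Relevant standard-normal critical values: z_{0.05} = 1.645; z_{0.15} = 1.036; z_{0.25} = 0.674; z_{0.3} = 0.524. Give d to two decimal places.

d_min ≈ 0.25

For a single sample (or paired design) of n = 84: d_min = (z_{α/2} + z_β)/√n.
z-sum = 1.645 + 0.674 = 2.319.
d_min = 2.319 / √84 = 2.319 / 9.165 = 0.253.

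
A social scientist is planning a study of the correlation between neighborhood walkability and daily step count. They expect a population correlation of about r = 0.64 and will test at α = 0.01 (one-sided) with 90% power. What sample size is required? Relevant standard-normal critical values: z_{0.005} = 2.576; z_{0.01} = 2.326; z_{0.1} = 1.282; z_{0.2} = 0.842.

Fisher's z: C = ½·ln((1+r)/(1−r)) = ½·ln(4.5556) = 0.7582.
n = ((z_{α} + z_β)/C)² + 3.
(2.326 + 1.282) / 0.7582 = 3.608 / 0.7582 = 4.759.
n = 4.759² + 3 = 22.64 + 3 = 25.6.
Round up.

n = 26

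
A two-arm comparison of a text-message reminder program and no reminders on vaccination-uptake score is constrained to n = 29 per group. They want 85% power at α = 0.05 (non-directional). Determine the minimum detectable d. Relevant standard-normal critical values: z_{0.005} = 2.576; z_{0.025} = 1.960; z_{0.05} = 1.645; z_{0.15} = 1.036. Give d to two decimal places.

For two independent groups of n = 29 each: d_min = (z_{α/2} + z_β)·√(2/n).
z-sum = 1.960 + 1.036 = 2.996.
d_min = 2.996 × √(2/29) = 2.996 × 0.2626 = 0.787.

d_min ≈ 0.79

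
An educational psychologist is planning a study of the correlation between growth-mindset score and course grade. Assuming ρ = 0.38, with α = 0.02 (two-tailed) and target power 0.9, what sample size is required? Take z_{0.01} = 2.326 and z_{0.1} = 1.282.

n = 85

Fisher's z: C = ½·ln((1+r)/(1−r)) = ½·ln(2.2258) = 0.4001.
n = ((z_{α/2} + z_β)/C)² + 3.
(2.326 + 1.282) / 0.4001 = 3.608 / 0.4001 = 9.018.
n = 9.018² + 3 = 81.32 + 3 = 84.3.
Round up.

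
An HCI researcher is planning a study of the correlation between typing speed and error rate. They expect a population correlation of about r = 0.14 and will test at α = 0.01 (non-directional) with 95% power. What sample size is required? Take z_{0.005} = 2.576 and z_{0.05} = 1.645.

n = 901

Fisher's z: C = ½·ln((1+r)/(1−r)) = ½·ln(1.3256) = 0.1409.
n = ((z_{α/2} + z_β)/C)² + 3.
(2.576 + 1.645) / 0.1409 = 4.221 / 0.1409 = 29.957.
n = 29.957² + 3 = 897.45 + 3 = 900.4.
Round up.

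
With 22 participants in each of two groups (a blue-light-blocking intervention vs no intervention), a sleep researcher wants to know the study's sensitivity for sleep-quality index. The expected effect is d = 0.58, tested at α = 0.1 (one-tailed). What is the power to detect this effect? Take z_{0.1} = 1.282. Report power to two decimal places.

For two equal groups, power = Φ(d·√(n/2) − z_{α}).
d·√(n/2) = 0.58 × √(22/2) = 0.58 × 3.317 = 1.924.
z_β = 1.924 − 1.282 = 0.642.
Power = Φ(0.642) = 0.739.

power ≈ 0.74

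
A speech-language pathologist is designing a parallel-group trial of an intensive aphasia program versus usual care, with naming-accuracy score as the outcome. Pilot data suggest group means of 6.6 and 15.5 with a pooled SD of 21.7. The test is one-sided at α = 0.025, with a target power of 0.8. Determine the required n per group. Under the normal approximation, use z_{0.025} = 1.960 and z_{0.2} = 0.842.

Cohen's d = |M₁ − M₂| / SD_pooled = |6.6 − 15.5| / 21.7 = 8.9 / 21.7 = 0.410.
For two independent groups with equal n: n = 2·((z_{α} + z_β) / d)².
z_{α} + z_β = 1.960 + 0.842 = 2.802.
n = 2 × (2.802 / 0.410)² = 2 × 6.834² = 2 × 46.71 = 93.4.
Round up to the next whole participant.

n = 94 per group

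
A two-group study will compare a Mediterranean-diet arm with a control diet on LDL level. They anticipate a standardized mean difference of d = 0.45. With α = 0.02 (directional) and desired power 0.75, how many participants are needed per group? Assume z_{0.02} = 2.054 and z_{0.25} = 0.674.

For two independent groups with equal n: n = 2·((z_{α} + z_β) / d)².
z_{α} + z_β = 2.054 + 0.674 = 2.728.
n = 2 × (2.728 / 0.45)² = 2 × 6.062² = 2 × 36.75 = 73.5.
Round up to the next whole participant.

n = 74 per group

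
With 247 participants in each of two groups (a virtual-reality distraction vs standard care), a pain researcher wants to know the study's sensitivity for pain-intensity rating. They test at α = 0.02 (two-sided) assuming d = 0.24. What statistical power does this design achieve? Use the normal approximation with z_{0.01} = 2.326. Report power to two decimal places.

power ≈ 0.63

For two equal groups, power = Φ(d·√(n/2) − z_{α/2}).
d·√(n/2) = 0.24 × √(247/2) = 0.24 × 11.113 = 2.667.
z_β = 2.667 − 2.326 = 0.341.
Power = Φ(0.341) = 0.633.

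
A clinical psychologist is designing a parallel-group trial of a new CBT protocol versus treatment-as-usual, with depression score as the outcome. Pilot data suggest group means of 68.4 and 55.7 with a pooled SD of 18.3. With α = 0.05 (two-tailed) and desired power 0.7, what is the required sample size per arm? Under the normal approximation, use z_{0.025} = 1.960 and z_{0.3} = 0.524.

n = 26 per group

Cohen's d = |M₁ − M₂| / SD_pooled = |68.4 − 55.7| / 18.3 = 12.7 / 18.3 = 0.694.
For two independent groups with equal n: n = 2·((z_{α/2} + z_β) / d)².
z_{α/2} + z_β = 1.960 + 0.524 = 2.484.
n = 2 × (2.484 / 0.694)² = 2 × 3.579² = 2 × 12.81 = 25.6.
Round up to the next whole participant.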